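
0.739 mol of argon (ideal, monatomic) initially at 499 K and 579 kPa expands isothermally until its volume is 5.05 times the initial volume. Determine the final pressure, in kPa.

V₁ = nRT₁/P₁ = 0.739×8.314×499/579 = 5.30 L.
Isothermal: T stays 499 K; PV = const ⇒ V₂ = 26.7 L, P₂ = 115 kPa.

115 kPa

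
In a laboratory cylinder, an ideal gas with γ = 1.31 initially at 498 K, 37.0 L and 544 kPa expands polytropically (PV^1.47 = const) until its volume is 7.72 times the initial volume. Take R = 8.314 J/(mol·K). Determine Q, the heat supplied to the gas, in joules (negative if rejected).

-13600 J

n = P₁V₁/(RT₁) = 544×37.0/(8.314×498) = 4.86 mol.
Polytropic n=1.47: T₂ = T₁(V₁/V₂)^(n−1) = 498×(0.130)^0.47 = 191 K; P₂ = P₁(V₁/V₂)^n = 27.0 kPa.
W = (P₁V₁−P₂V₂)/(n−1) = (544×37.0−27.0×286)/0.47 = 26400 J.
ΔU = nCvΔT = 4.86×26.8×(191−498) = -40100 J.
Q = ΔU + W = -13600 J.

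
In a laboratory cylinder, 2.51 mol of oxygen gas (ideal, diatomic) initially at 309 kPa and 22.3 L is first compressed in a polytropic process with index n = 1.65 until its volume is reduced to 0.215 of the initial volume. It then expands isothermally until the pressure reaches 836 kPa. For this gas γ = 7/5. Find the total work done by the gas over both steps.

T₁ = P₁V₁/(nR) = 309×22.3/(2.51×8.314) = 330 K.
Step 1 — Polytropic n=1.65: T₂ = T₁(V₁/V₂)^(n−1) = 330×(4.65)^0.65 = 897 K; P₂ = P₁(V₁/V₂)^n = 3900 kPa.
W = (P₁V₁−P₂V₂)/(n−1) = (309×22.3−3900×4.79)/0.65 = -18200 J.
ΔU = nCvΔT = 2.51×20.8×(897−330) = 29600 J.
Q = ΔU + W = 11400 J.
State after step 1: P = 3900 kPa, V = 4.79 L, T = 897 K.
Step 2 — Isothermal: T stays 897 K; PV = const ⇒ V₂ = 22.4 L, P₂ = 836 kPa.
ΔU = 0 (ideal gas, T constant).
W = nRT ln(V₂/V₁) = 2.51×8.314×897×ln(4.67) = 28800 J.
Q = ΔU + W = 28800 J.
Net over both steps: W = 10600 J, Q = 40200 J, ΔU = 29600 J.

10600 J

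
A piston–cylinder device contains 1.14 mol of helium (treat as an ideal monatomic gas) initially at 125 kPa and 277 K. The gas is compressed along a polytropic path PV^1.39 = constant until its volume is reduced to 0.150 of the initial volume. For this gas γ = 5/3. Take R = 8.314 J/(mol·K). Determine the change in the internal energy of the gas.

4310 J

V₁ = nRT₁/P₁ = 1.14×8.314×277/125 = 21.0 L.
Polytropic n=1.39: T₂ = T₁(V₁/V₂)^(n−1) = 277×(6.67)^0.39 = 581 K; P₂ = P₁(V₁/V₂)^n = 1750 kPa.
For an ideal gas ΔU = nCvΔT with Cv = (3/2)R = 12.5 J/(mol·K).
ΔU = 1.14×12.5×(581−277) = 4310 J.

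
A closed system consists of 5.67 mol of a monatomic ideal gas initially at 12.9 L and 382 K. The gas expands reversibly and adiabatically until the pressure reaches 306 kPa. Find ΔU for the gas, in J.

P₁ = nRT₁/V₁ = 5.67×8.314×382/12.9 = 1400 kPa.
Adiabatic: T₂/T₁ = (P₂/P₁)^((γ−1)/γ) ⇒ T₂ = 382×(0.219)^0.400 = 208 K; V₂ = 32.1 L.
For an ideal gas ΔU = nCvΔT with Cv = (3/2)R = 12.5 J/(mol·K).
ΔU = 5.67×12.5×(208−382) = -12300 J.

-12300 J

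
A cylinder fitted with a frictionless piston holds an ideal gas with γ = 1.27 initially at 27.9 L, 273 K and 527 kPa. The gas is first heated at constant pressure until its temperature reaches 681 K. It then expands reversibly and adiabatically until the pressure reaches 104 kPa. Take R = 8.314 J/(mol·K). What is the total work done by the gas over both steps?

61600 J

n = P₁V₁/(RT₁) = 527×27.9/(8.314×273) = 6.48 mol.
Step 1 — Isobaric: P stays 527 kPa; V/T = const ⇒ T₂ = 681 K, V₂ = 69.6 L.
W = PΔV = 527×(69.6−27.9) kPa·L = 22000 J.
ΔU = nCvΔT = 6.48×30.8×(681−273) = 81400 J.
Q = ΔU + W = nCpΔT = 103000 J.
State after step 1: P = 527 kPa, V = 69.6 L, T = 681 K.
Step 2 — Adiabatic: T₂/T₁ = (P₂/P₁)^((γ−1)/γ) ⇒ T₂ = 681×(0.197)^0.213 = 482 K; V₂ = 250 L.
ΔU = nCvΔT = 6.48×30.8×(482−681) = -39600 J.
Q = 0 for an adiabatic process, so W = −ΔU = 39600 J.
Net over both steps: W = 61600 J, Q = 103000 J, ΔU = 41700 J.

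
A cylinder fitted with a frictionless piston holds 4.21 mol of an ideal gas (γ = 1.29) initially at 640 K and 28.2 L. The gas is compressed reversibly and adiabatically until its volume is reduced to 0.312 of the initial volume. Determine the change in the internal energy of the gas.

31000 J

P₁ = nRT₁/V₁ = 4.21×8.314×640/28.2 = 794 kPa.
Adiabatic: TV^(γ−1) = const ⇒ T₂ = 640×(3.21)^0.290 = 897 K; PV^γ = const ⇒ P₂ = 3570 kPa.
For an ideal gas ΔU = nCvΔT with Cv = R/(γ−1) = 28.7 J/(mol·K).
ΔU = 4.21×28.7×(897−640) = 31000 J.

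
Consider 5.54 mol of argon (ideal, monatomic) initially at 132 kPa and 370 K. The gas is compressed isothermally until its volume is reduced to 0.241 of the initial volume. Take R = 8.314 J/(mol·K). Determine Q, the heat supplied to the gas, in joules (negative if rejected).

-24300 J

V₁ = nRT₁/P₁ = 5.54×8.314×370/132 = 129 L.
Isothermal: T stays 370 K; PV = const ⇒ V₂ = 31.1 L, P₂ = 548 kPa.
ΔU = 0 (ideal gas, T constant).
W = nRT ln(V₂/V₁) = 5.54×8.314×370×ln(0.241) = -24300 J.
Q = ΔU + W = -24300 J.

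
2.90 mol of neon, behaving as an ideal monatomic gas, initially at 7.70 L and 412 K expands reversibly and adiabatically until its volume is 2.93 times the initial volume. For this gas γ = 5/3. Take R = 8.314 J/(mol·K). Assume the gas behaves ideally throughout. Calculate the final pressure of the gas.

P₁ = nRT₁/V₁ = 2.90×8.314×412/7.70 = 1290 kPa.
Adiabatic: TV^(γ−1) = const ⇒ T₂ = 412×(0.341)^0.667 = 201 K; PV^γ = const ⇒ P₂ = 215 kPa.

215 kPa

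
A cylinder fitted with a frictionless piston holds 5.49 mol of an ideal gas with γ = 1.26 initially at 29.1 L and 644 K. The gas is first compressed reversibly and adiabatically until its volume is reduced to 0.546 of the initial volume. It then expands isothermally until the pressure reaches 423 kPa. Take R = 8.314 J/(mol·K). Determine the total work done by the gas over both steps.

36900 J

P₁ = nRT₁/V₁ = 5.49×8.314×644/29.1 = 1010 kPa.
Step 1 — Adiabatic: TV^(γ−1) = const ⇒ T₂ = 644×(1.83)^0.260 = 754 K; PV^γ = const ⇒ P₂ = 2170 kPa.
ΔU = nCvΔT = 5.49×32.0×(754−644) = 19300 J.
Q = 0 for an adiabatic process, so W = −ΔU = -19300 J.
State after step 1: P = 2170 kPa, V = 15.9 L, T = 754 K.
Step 2 — Isothermal: T stays 754 K; PV = const ⇒ V₂ = 81.3 L, P₂ = 423 kPa.
ΔU = 0 (ideal gas, T constant).
W = nRT ln(V₂/V₁) = 5.49×8.314×754×ln(5.12) = 56200 J.
Q = ΔU + W = 56200 J.
Net over both steps: W = 36900 J, Q = 56200 J, ΔU = 19300 J.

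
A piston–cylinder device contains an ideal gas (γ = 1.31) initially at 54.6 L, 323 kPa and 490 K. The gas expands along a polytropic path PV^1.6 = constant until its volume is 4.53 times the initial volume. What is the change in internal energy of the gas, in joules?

-33900 J

n = P₁V₁/(RT₁) = 323×54.6/(8.314×490) = 4.33 mol.
Polytropic n=1.6: T₂ = T₁(V₁/V₂)^(n−1) = 490×(0.221)^0.60 = 198 K; P₂ = P₁(V₁/V₂)^n = 28.8 kPa.
For an ideal gas ΔU = nCvΔT with Cv = R/(γ−1) = 26.8 J/(mol·K).
ΔU = 4.33×26.8×(198−490) = -33900 J.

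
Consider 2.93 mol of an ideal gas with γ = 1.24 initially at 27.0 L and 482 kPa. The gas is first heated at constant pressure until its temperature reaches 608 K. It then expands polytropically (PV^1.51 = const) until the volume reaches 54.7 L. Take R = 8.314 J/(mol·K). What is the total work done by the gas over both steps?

T₁ = P₁V₁/(nR) = 482×27.0/(2.93×8.314) = 534 K.
Step 1 — Isobaric: P stays 482 kPa; V/T = const ⇒ T₂ = 608 K, V₂ = 30.7 L.
W = PΔV = 482×(30.7−27.0) kPa·L = 1800 J.
ΔU = nCvΔT = 2.93×34.6×(608−534) = 7490 J.
Q = ΔU + W = nCpΔT = 9280 J.
State after step 1: P = 482 kPa, V = 30.7 L, T = 608 K.
Step 2 — Polytropic n=1.51: T₂ = T₁(V₁/V₂)^(n−1) = 608×(0.562)^0.51 = 453 K; P₂ = P₁(V₁/V₂)^n = 202 kPa.
W = (P₁V₁−P₂V₂)/(n−1) = (482×30.7−202×54.7)/0.51 = 7400 J.
ΔU = nCvΔT = 2.93×34.6×(453−608) = -15700 J.
Q = ΔU + W = -8320 J.
Net over both steps: W = 9200 J, Q = 959 J, ΔU = -8240 J.

9200 J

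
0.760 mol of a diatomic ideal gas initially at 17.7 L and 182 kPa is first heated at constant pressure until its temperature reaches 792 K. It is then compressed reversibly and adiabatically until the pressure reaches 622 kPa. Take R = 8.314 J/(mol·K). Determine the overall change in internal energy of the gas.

9720 J

T₁ = P₁V₁/(nR) = 182×17.7/(0.760×8.314) = 510 K.
Step 1 — Isobaric: P stays 182 kPa; V/T = const ⇒ T₂ = 792 K, V₂ = 27.5 L.
W = PΔV = 182×(27.5−17.7) kPa·L = 1780 J.
ΔU = nCvΔT = 0.760×20.8×(792−510) = 4460 J.
Q = ΔU + W = nCpΔT = 6240 J.
State after step 1: P = 182 kPa, V = 27.5 L, T = 792 K.
Step 2 — Adiabatic: T₂/T₁ = (P₂/P₁)^((γ−1)/γ) ⇒ T₂ = 792×(3.42)^0.286 = 1130 K; V₂ = 11.4 L.
ΔU = nCvΔT = 0.760×20.8×(1130−792) = 5260 J.
Q = 0 for an adiabatic process, so W = −ΔU = -5260 J.
Net over both steps: W = -3480 J, Q = 6240 J, ΔU = 9720 J.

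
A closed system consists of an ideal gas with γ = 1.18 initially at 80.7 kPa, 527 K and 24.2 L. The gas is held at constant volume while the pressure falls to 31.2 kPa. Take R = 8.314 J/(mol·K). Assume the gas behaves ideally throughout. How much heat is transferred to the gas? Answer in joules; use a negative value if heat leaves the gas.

n = P₁V₁/(RT₁) = 80.7×24.2/(8.314×527) = 0.446 mol.
Isochoric: V stays 24.2 L; P/T = const ⇒ T₂ = 204 K, P₂ = 31.2 kPa.
W = 0 (no volume change).
ΔU = nCvΔT = 0.446×46.2×(204−527) = -6660 J.
Q = ΔU = -6660 J.

-6660 J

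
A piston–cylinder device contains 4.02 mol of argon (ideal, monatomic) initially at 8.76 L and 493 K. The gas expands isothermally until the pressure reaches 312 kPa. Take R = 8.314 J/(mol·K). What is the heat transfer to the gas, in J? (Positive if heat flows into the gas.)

29600 J

P₁ = nRT₁/V₁ = 4.02×8.314×493/8.76 = 1880 kPa.
Isothermal: T stays 493 K; PV = const ⇒ V₂ = 52.8 L, P₂ = 312 kPa.
ΔU = 0 (ideal gas, T constant).
W = nRT ln(V₂/V₁) = 4.02×8.314×493×ln(6.03) = 29600 J.
Q = ΔU + W = 29600 J.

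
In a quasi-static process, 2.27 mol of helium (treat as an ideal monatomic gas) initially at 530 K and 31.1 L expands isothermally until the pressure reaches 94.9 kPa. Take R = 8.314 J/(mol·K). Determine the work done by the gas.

12200 J

P₁ = nRT₁/V₁ = 2.27×8.314×530/31.1 = 322 kPa.
Isothermal: T stays 530 K; PV = const ⇒ V₂ = 105 L, P₂ = 94.9 kPa.
W = nRT ln(V₂/V₁) = 2.27×8.314×530×ln(3.39) = 12200 J.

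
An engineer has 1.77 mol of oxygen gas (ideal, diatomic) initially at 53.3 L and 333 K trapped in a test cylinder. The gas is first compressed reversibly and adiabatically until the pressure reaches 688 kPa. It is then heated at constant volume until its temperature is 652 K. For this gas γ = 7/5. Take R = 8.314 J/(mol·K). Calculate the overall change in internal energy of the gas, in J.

11700 J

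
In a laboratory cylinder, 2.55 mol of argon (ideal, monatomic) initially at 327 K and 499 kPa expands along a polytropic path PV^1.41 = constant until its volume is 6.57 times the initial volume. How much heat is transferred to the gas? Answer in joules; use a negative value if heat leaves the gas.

V₁ = nRT₁/P₁ = 2.55×8.314×327/499 = 13.9 L.
Polytropic n=1.41: T₂ = T₁(V₁/V₂)^(n−1) = 327×(0.152)^0.41 = 151 K; P₂ = P₁(V₁/V₂)^n = 35.1 kPa.
W = (P₁V₁−P₂V₂)/(n−1) = (499×13.9−35.1×91.3)/0.41 = 9090 J.
ΔU = nCvΔT = 2.55×12.5×(151−327) = -5590 J.
Q = ΔU + W = 3500 J.

3500 J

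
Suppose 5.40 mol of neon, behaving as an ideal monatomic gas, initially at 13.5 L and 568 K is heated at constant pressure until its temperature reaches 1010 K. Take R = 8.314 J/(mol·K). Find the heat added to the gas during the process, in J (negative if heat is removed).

P₁ = nRT₁/V₁ = 5.40×8.314×568/13.5 = 1890 kPa.
Isobaric: P stays 1890 kPa; V/T = const ⇒ T₂ = 1010 K, V₂ = 24.0 L.
W = PΔV = 1890×(24.0−13.5) kPa·L = 19800 J.
ΔU = nCvΔT = 5.40×12.5×(1010−568) = 29800 J.
Q = ΔU + W = nCpΔT = 49600 J.

49600 J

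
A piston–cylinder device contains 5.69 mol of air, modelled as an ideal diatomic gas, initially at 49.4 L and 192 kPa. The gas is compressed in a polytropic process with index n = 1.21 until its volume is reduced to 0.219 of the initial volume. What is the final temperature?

276 K

T₁ = P₁V₁/(nR) = 192×49.4/(5.69×8.314) = 200 K.
Polytropic n=1.21: T₂ = T₁(V₁/V₂)^(n−1) = 200×(4.57)^0.21 = 276 K; P₂ = P₁(V₁/V₂)^n = 1210 kPa.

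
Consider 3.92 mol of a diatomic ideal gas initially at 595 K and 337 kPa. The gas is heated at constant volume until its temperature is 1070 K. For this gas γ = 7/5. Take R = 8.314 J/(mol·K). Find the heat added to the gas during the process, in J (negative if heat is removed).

V₁ = nRT₁/P₁ = 3.92×8.314×595/337 = 57.5 L.
Isochoric: V stays 57.5 L; P/T = const ⇒ T₂ = 1070 K, P₂ = 606 kPa.
W = 0 (no volume change).
ΔU = nCvΔT = 3.92×20.8×(1070−595) = 38700 J.
Q = ΔU = 38700 J.

38700 J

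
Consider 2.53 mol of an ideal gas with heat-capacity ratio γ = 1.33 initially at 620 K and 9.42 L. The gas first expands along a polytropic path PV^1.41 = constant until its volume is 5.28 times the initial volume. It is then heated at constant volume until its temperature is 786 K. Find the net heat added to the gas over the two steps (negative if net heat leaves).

P₁ = nRT₁/V₁ = 2.53×8.314×620/9.42 = 1380 kPa.
Step 1 — Polytropic n=1.41: T₂ = T₁(V₁/V₂)^(n−1) = 620×(0.189)^0.41 = 313 K; P₂ = P₁(V₁/V₂)^n = 133 kPa.
W = (P₁V₁−P₂V₂)/(n−1) = (1380×9.42−133×49.7)/0.41 = 15700 J.
ΔU = nCvΔT = 2.53×25.2×(313−620) = -19500 J.
Q = ΔU + W = -3810 J.
State after step 1: P = 133 kPa, V = 49.7 L, T = 313 K.
Step 2 — Isochoric: V stays 49.7 L; P/T = const ⇒ T₂ = 786 K, P₂ = 332 kPa.
W = 0 (no volume change).
ΔU = nCvΔT = 2.53×25.2×(786−313) = 30100 J.
Q = ΔU = 30100 J.
Net over both steps: W = 15700 J, Q = 26300 J, ΔU = 10600 J.

26300 J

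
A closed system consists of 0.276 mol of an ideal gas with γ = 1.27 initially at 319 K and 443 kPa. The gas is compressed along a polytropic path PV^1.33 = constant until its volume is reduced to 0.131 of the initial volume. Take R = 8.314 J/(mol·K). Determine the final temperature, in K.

V₁ = nRT₁/P₁ = 0.276×8.314×319/443 = 1.65 L.
Polytropic n=1.33: T₂ = T₁(V₁/V₂)^(n−1) = 319×(7.63)^0.33 = 624 K; P₂ = P₁(V₁/V₂)^n = 6610 kPa.

624 K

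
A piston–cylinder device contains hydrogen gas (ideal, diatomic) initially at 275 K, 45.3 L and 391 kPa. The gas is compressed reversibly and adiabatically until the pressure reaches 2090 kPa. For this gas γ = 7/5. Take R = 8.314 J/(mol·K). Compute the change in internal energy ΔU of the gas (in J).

n = P₁V₁/(RT₁) = 391×45.3/(8.314×275) = 7.75 mol.
Adiabatic: T₂/T₁ = (P₂/P₁)^((γ−1)/γ) ⇒ T₂ = 275×(5.35)^0.286 = 444 K; V₂ = 13.7 L.
For an ideal gas ΔU = nCvΔT with Cv = (5/2)R = 20.8 J/(mol·K).
ΔU = 7.75×20.8×(444−275) = 27200 J.

27200 J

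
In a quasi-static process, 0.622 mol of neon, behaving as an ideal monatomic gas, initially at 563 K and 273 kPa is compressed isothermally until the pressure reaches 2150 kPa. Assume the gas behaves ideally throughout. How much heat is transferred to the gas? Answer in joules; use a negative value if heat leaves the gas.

-6010 J

V₁ = nRT₁/P₁ = 0.622×8.314×563/273 = 10.7 L.
Isothermal: T stays 563 K; PV = const ⇒ V₂ = 1.35 L, P₂ = 2150 kPa.
ΔU = 0 (ideal gas, T constant).
W = nRT ln(V₂/V₁) = 0.622×8.314×563×ln(0.127) = -6010 J.
Q = ΔU + W = -6010 J.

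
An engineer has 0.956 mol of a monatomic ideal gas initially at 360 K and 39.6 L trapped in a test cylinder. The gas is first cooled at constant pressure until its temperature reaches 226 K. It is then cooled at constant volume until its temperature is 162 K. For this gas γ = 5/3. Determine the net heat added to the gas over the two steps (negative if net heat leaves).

P₁ = nRT₁/V₁ = 0.956×8.314×360/39.6 = 72.3 kPa.
Step 1 — Isobaric: P stays 72.3 kPa; V/T = const ⇒ T₂ = 226 K, V₂ = 24.9 L.
W = PΔV = 72.3×(24.9−39.6) kPa·L = -1070 J.
ΔU = nCvΔT = 0.956×12.5×(226−360) = -1600 J.
Q = ΔU + W = nCpΔT = -2660 J.
State after step 1: P = 72.3 kPa, V = 24.9 L, T = 226 K.
Step 2 — Isochoric: V stays 24.9 L; P/T = const ⇒ T₂ = 162 K, P₂ = 51.8 kPa.
W = 0 (no volume change).
ΔU = nCvΔT = 0.956×12.5×(162−226) = -763 J.
Q = ΔU = -763 J.
Net over both steps: W = -1070 J, Q = -3430 J, ΔU = -2360 J.

-3430 J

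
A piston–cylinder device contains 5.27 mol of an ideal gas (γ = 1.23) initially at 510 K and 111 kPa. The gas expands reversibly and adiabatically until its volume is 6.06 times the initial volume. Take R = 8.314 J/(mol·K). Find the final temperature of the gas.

V₁ = nRT₁/P₁ = 5.27×8.314×510/111 = 201 L.
Adiabatic: TV^(γ−1) = const ⇒ T₂ = 510×(0.165)^0.230 = 337 K; PV^γ = const ⇒ P₂ = 12.1 kPa.

337 K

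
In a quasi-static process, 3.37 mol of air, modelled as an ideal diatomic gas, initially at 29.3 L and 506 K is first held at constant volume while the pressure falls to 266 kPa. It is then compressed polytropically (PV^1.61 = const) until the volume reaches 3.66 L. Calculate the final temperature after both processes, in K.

989 K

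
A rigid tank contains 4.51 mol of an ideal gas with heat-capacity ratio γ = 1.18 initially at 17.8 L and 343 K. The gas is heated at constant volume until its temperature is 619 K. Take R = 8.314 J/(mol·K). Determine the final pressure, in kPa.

1300 kPa

P₁ = nRT₁/V₁ = 4.51×8.314×343/17.8 = 723 kPa.
Isochoric: V stays 17.8 L; P/T = const ⇒ T₂ = 619 K, P₂ = 1300 kPa.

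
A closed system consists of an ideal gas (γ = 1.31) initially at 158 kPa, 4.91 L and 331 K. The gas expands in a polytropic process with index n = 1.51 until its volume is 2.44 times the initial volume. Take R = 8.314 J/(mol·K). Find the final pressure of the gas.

41.1 kPa

Polytropic n=1.51: T₂ = T₁(V₁/V₂)^(n−1) = 331×(0.410)^0.51 = 210 K; P₂ = P₁(V₁/V₂)^n = 41.1 kPa.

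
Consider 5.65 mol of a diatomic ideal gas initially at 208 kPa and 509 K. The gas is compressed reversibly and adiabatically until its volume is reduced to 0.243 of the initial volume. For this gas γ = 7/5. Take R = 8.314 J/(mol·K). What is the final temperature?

896 K

V₁ = nRT₁/P₁ = 5.65×8.314×509/208 = 115 L.
Adiabatic: TV^(γ−1) = const ⇒ T₂ = 509×(4.12)^0.400 = 896 K; PV^γ = const ⇒ P₂ = 1510 kPa.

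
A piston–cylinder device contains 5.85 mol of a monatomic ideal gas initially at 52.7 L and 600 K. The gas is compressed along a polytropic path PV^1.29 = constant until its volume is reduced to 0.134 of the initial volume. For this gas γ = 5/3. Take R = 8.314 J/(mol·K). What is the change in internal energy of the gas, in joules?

P₁ = nRT₁/V₁ = 5.85×8.314×600/52.7 = 554 kPa.
Polytropic n=1.29: T₂ = T₁(V₁/V₂)^(n−1) = 600×(7.46)^0.29 = 1070 K; P₂ = P₁(V₁/V₂)^n = 7400 kPa.
For an ideal gas ΔU = nCvΔT with Cv = (3/2)R = 12.5 J/(mol·K).
ΔU = 5.85×12.5×(1070−600) = 34600 J.

34600 J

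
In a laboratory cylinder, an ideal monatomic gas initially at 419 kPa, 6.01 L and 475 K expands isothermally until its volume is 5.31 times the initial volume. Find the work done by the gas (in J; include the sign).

4200 J

n = P₁V₁/(RT₁) = 419×6.01/(8.314×475) = 0.638 mol.
Isothermal: T stays 475 K; PV = const ⇒ V₂ = 31.9 L, P₂ = 78.9 kPa.
W = nRT ln(V₂/V₁) = 0.638×8.314×475×ln(5.31) = 4200 J.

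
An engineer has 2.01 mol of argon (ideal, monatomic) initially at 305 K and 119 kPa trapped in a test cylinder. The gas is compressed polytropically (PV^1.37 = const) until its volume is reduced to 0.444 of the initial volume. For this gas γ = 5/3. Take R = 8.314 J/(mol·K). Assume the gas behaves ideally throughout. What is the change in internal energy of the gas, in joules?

V₁ = nRT₁/P₁ = 2.01×8.314×305/119 = 42.8 L.
Polytropic n=1.37: T₂ = T₁(V₁/V₂)^(n−1) = 305×(2.25)^0.37 = 412 K; P₂ = P₁(V₁/V₂)^n = 362 kPa.
For an ideal gas ΔU = nCvΔT with Cv = (3/2)R = 12.5 J/(mol·K).
ΔU = 2.01×12.5×(412−305) = 2680 J.

2680 J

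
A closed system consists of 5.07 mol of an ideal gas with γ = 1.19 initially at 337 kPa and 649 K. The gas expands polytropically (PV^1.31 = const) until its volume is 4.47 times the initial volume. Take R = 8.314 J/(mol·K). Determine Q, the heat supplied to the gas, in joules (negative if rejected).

-20700 J

V₁ = nRT₁/P₁ = 5.07×8.314×649/337 = 81.2 L.
Polytropic n=1.31: T₂ = T₁(V₁/V₂)^(n−1) = 649×(0.224)^0.31 = 408 K; P₂ = P₁(V₁/V₂)^n = 47.4 kPa.
W = (P₁V₁−P₂V₂)/(n−1) = (337×81.2−47.4×363)/0.31 = 32800 J.
ΔU = nCvΔT = 5.07×43.8×(408−649) = -53500 J.
Q = ΔU + W = -20700 J.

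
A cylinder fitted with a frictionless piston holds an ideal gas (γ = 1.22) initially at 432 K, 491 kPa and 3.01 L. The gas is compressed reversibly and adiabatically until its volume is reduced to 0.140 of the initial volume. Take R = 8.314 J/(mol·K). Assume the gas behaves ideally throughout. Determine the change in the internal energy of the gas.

3640 J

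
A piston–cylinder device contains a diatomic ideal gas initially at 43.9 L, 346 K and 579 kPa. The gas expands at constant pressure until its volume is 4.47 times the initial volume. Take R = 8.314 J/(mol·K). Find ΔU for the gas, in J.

n = P₁V₁/(RT₁) = 579×43.9/(8.314×346) = 8.84 mol.
Isobaric: P stays 579 kPa; V/T = const ⇒ T₂ = 1550 K, V₂ = 196 L.
For an ideal gas ΔU = nCvΔT with Cv = (5/2)R = 20.8 J/(mol·K).
ΔU = 8.84×20.8×(1550−346) = 221000 J.

221000 J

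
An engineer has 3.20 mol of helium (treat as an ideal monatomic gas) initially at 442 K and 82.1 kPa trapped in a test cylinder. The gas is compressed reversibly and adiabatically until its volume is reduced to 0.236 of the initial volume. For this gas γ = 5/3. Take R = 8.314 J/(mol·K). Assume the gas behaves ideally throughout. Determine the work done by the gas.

-28500 J

V₁ = nRT₁/P₁ = 3.20×8.314×442/82.1 = 143 L.
Adiabatic: TV^(γ−1) = const ⇒ T₂ = 442×(4.24)^0.667 = 1160 K; PV^γ = const ⇒ P₂ = 911 kPa.
ΔU = nCvΔT = 3.20×12.5×(1160−442) = 28500 J.
Q = 0 for an adiabatic process, so W = −ΔU = -28500 J.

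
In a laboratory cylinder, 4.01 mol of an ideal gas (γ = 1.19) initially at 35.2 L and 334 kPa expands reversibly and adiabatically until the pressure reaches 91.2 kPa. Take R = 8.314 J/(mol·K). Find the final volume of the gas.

T₁ = P₁V₁/(nR) = 334×35.2/(4.01×8.314) = 353 K.
Adiabatic: T₂/T₁ = (P₂/P₁)^((γ−1)/γ) ⇒ T₂ = 353×(0.273)^0.160 = 287 K; V₂ = 105 L.

105 L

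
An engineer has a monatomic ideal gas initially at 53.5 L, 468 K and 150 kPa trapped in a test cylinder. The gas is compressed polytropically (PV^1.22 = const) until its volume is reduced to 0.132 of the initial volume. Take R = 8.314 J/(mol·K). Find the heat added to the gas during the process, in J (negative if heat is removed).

-13700 J

n = P₁V₁/(RT₁) = 150×53.5/(8.314×468) = 2.06 mol.
Polytropic n=1.22: T₂ = T₁(V₁/V₂)^(n−1) = 468×(7.58)^0.22 = 731 K; P₂ = P₁(V₁/V₂)^n = 1770 kPa.
W = (P₁V₁−P₂V₂)/(n−1) = (150×53.5−1770×7.06)/0.22 = -20500 J.
ΔU = nCvΔT = 2.06×12.5×(731−468) = 6760 J.
Q = ΔU + W = -13700 J.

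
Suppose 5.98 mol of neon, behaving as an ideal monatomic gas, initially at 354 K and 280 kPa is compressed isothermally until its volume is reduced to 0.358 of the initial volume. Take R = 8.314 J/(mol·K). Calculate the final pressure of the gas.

782 kPa

V₁ = nRT₁/P₁ = 5.98×8.314×354/280 = 62.9 L.
Isothermal: T stays 354 K; PV = const ⇒ V₂ = 22.5 L, P₂ = 782 kPa.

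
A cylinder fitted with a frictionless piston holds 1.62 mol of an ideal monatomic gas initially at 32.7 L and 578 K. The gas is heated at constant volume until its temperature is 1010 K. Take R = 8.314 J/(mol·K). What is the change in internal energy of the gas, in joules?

P₁ = nRT₁/V₁ = 1.62×8.314×578/32.7 = 238 kPa.
Isochoric: V stays 32.7 L; P/T = const ⇒ T₂ = 1010 K, P₂ = 416 kPa.
For an ideal gas ΔU = nCvΔT with Cv = (3/2)R = 12.5 J/(mol·K).
ΔU = 1.62×12.5×(1010−578) = 8730 J.

8730 J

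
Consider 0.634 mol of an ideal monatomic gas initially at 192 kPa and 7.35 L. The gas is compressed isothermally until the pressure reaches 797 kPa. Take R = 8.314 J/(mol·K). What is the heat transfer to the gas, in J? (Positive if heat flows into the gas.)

T₁ = P₁V₁/(nR) = 192×7.35/(0.634×8.314) = 268 K.
Isothermal: T stays 268 K; PV = const ⇒ V₂ = 1.77 L, P₂ = 797 kPa.
ΔU = 0 (ideal gas, T constant).
W = nRT ln(V₂/V₁) = 0.634×8.314×268×ln(0.241) = -2010 J.
Q = ΔU + W = -2010 J.

-2010 J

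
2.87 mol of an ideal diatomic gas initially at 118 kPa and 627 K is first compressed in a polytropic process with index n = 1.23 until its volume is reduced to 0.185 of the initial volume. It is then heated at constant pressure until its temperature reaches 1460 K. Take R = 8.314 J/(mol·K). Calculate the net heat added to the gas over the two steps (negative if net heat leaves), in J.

31600 J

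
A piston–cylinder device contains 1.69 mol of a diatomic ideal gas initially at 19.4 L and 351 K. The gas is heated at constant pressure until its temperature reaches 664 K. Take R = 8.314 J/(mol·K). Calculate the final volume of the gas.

36.7 L

P₁ = nRT₁/V₁ = 1.69×8.314×351/19.4 = 254 kPa.
Isobaric: P stays 254 kPa; V/T = const ⇒ T₂ = 664 K, V₂ = 36.7 L.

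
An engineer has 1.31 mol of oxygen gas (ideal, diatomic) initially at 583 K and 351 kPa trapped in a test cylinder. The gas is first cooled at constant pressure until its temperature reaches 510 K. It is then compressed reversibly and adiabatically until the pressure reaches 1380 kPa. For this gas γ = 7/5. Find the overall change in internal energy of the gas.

V₁ = nRT₁/P₁ = 1.31×8.314×583/351 = 18.1 L.
Step 1 — Isobaric: P stays 351 kPa; V/T = const ⇒ T₂ = 510 K, V₂ = 15.8 L.
W = PΔV = 351×(15.8−18.1) kPa·L = -795 J.
ΔU = nCvΔT = 1.31×20.8×(510−583) = -1990 J.
Q = ΔU + W = nCpΔT = -2780 J.
State after step 1: P = 351 kPa, V = 15.8 L, T = 510 K.
Step 2 — Adiabatic: T₂/T₁ = (P₂/P₁)^((γ−1)/γ) ⇒ T₂ = 510×(3.93)^0.286 = 754 K; V₂ = 5.95 L.
ΔU = nCvΔT = 1.31×20.8×(754−510) = 6650 J.
Q = 0 for an adiabatic process, so W = −ΔU = -6650 J.
Net over both steps: W = -7440 J, Q = -2780 J, ΔU = 4660 J.

4660 J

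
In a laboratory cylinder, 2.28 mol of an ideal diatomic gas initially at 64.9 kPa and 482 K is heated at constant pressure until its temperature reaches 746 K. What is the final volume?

218 L

V₁ = nRT₁/P₁ = 2.28×8.314×482/64.9 = 141 L.
Isobaric: P stays 64.9 kPa; V/T = const ⇒ T₂ = 746 K, V₂ = 218 L.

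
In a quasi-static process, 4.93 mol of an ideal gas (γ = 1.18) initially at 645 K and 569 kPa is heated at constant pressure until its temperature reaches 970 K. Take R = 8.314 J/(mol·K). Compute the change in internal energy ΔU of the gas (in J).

74000 J

V₁ = nRT₁/P₁ = 4.93×8.314×645/569 = 46.5 L.
Isobaric: P stays 569 kPa; V/T = const ⇒ T₂ = 970 K, V₂ = 69.9 L.
For an ideal gas ΔU = nCvΔT with Cv = R/(γ−1) = 46.2 J/(mol·K).
ΔU = 4.93×46.2×(970−645) = 74000 J.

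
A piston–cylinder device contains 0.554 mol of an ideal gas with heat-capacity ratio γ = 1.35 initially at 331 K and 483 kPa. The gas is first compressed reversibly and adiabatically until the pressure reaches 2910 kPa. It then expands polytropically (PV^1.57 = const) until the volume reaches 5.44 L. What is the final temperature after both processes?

181 K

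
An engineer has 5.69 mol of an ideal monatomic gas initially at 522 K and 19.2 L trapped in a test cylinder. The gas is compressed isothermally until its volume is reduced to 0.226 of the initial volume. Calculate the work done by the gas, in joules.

-36700 J

P₁ = nRT₁/V₁ = 5.69×8.314×522/19.2 = 1290 kPa.
Isothermal: T stays 522 K; PV = const ⇒ V₂ = 4.34 L, P₂ = 5690 kPa.
W = nRT ln(V₂/V₁) = 5.69×8.314×522×ln(0.226) = -36700 J.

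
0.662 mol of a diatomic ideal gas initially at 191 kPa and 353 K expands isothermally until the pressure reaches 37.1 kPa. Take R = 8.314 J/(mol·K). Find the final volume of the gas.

V₁ = nRT₁/P₁ = 0.662×8.314×353/191 = 10.2 L.
Isothermal: T stays 353 K; PV = const ⇒ V₂ = 52.4 L, P₂ = 37.1 kPa.

52.4 L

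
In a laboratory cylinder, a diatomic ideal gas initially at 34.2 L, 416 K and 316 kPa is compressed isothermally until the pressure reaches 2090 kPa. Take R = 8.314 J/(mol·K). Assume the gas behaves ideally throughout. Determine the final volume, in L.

5.17 L

Isothermal: T stays 416 K; PV = const ⇒ V₂ = 5.17 L, P₂ = 2090 kPa.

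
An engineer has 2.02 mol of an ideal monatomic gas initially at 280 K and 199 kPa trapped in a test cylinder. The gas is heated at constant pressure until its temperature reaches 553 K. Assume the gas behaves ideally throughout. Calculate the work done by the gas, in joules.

4580 J

V₁ = nRT₁/P₁ = 2.02×8.314×280/199 = 23.6 L.
Isobaric: P stays 199 kPa; V/T = const ⇒ T₂ = 553 K, V₂ = 46.7 L.
W = PΔV = 199×(46.7−23.6) kPa·L = 4580 J.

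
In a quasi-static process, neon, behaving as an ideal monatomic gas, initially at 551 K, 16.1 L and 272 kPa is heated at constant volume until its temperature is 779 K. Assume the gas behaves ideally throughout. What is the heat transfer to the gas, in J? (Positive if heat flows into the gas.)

2720 J

n = P₁V₁/(RT₁) = 272×16.1/(8.314×551) = 0.956 mol.
Isochoric: V stays 16.1 L; P/T = const ⇒ T₂ = 779 K, P₂ = 385 kPa.
W = 0 (no volume change).
ΔU = nCvΔT = 0.956×12.5×(779−551) = 2720 J.
Q = ΔU = 2720 J.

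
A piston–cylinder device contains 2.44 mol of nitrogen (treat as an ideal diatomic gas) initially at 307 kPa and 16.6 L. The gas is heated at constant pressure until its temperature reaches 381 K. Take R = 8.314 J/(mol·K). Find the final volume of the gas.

25.2 L

T₁ = P₁V₁/(nR) = 307×16.6/(2.44×8.314) = 251 K.
Isobaric: P stays 307 kPa; V/T = const ⇒ T₂ = 381 K, V₂ = 25.2 L.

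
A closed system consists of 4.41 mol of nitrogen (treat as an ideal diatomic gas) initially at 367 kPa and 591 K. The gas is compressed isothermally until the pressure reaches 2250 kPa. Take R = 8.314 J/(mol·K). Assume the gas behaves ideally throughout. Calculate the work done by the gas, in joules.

-39300 J

V₁ = nRT₁/P₁ = 4.41×8.314×591/367 = 59.0 L.
Isothermal: T stays 591 K; PV = const ⇒ V₂ = 9.63 L, P₂ = 2250 kPa.
W = nRT ln(V₂/V₁) = 4.41×8.314×591×ln(0.163) = -39300 J.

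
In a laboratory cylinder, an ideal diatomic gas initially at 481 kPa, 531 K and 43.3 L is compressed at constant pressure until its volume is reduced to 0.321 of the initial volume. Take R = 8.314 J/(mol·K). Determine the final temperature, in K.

170 K

Isobaric: P stays 481 kPa; V/T = const ⇒ T₂ = 170 K, V₂ = 13.9 L.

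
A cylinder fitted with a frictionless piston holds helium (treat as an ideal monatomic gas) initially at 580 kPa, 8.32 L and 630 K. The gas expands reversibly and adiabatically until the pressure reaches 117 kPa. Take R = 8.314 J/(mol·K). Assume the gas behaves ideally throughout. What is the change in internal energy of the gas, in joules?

n = P₁V₁/(RT₁) = 580×8.32/(8.314×630) = 0.921 mol.
Adiabatic: T₂/T₁ = (P₂/P₁)^((γ−1)/γ) ⇒ T₂ = 630×(0.202)^0.400 = 332 K; V₂ = 21.7 L.
For an ideal gas ΔU = nCvΔT with Cv = (3/2)R = 12.5 J/(mol·K).
ΔU = 0.921×12.5×(332−630) = -3420 J.

-3420 J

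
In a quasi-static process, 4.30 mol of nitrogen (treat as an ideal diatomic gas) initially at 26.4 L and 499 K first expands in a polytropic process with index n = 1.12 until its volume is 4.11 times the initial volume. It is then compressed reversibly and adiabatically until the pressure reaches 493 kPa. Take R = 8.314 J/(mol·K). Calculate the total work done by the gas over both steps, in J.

P₁ = nRT₁/V₁ = 4.30×8.314×499/26.4 = 676 kPa.
Step 1 — Polytropic n=1.12: T₂ = T₁(V₁/V₂)^(n−1) = 499×(0.243)^0.12 = 421 K; P₂ = P₁(V₁/V₂)^n = 139 kPa.
W = (P₁V₁−P₂V₂)/(n−1) = (676×26.4−139×109)/0.12 = 23200 J.
ΔU = nCvΔT = 4.30×20.8×(421−499) = -6960 J.
Q = ΔU + W = 16200 J.
State after step 1: P = 139 kPa, V = 109 L, T = 421 K.
Step 2 — Adiabatic: T₂/T₁ = (P₂/P₁)^((γ−1)/γ) ⇒ T₂ = 421×(3.55)^0.286 = 605 K; V₂ = 43.9 L.
ΔU = nCvΔT = 4.30×20.8×(605−421) = 16400 J.
Q = 0 for an adiabatic process, so W = −ΔU = -16400 J.
Net over both steps: W = 6760 J, Q = 16200 J, ΔU = 9470 J.

6760 J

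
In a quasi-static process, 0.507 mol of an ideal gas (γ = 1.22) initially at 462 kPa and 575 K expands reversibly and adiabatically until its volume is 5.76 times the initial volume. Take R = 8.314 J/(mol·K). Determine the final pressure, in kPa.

V₁ = nRT₁/P₁ = 0.507×8.314×575/462 = 5.25 L.
Adiabatic: TV^(γ−1) = const ⇒ T₂ = 575×(0.174)^0.220 = 391 K; PV^γ = const ⇒ P₂ = 54.6 kPa.

54.6 kPa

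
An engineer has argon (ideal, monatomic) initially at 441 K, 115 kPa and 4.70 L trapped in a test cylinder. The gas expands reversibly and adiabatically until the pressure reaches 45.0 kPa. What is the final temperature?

Adiabatic: T₂/T₁ = (P₂/P₁)^((γ−1)/γ) ⇒ T₂ = 441×(0.391)^0.400 = 303 K; V₂ = 8.25 L.

303 K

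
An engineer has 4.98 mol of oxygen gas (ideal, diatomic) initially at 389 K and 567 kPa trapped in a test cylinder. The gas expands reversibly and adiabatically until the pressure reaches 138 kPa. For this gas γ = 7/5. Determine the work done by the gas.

13400 J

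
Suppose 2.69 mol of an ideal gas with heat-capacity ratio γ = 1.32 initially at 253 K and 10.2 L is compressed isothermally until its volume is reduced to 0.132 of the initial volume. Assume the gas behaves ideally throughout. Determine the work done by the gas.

-11500 J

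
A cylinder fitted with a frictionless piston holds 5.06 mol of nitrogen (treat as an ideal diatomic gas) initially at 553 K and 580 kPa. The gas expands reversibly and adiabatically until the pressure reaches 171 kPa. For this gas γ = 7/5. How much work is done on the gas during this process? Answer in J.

V₁ = nRT₁/P₁ = 5.06×8.314×553/580 = 40.1 L.
Adiabatic: T₂/T₁ = (P₂/P₁)^((γ−1)/γ) ⇒ T₂ = 553×(0.295)^0.286 = 390 K; V₂ = 96.0 L.
ΔU = nCvΔT = 5.06×20.8×(390−553) = -17100 J.
Q = 0 for an adiabatic process, so W = −ΔU = 17100 J.
Work done on the gas = −W_by = -17100 J.

-17100 J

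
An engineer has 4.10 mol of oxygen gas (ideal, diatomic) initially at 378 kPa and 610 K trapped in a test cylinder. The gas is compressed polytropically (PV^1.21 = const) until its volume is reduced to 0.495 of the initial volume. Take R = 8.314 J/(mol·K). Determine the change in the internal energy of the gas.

V₁ = nRT₁/P₁ = 4.10×8.314×610/378 = 55.0 L.
Polytropic n=1.21: T₂ = T₁(V₁/V₂)^(n−1) = 610×(2.02)^0.21 = 707 K; P₂ = P₁(V₁/V₂)^n = 885 kPa.
For an ideal gas ΔU = nCvΔT with Cv = (5/2)R = 20.8 J/(mol·K).
ΔU = 4.10×20.8×(707−610) = 8270 J.

8270 J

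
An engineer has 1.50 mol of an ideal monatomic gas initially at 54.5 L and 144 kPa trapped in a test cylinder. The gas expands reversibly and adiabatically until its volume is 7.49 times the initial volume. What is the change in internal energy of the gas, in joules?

-8700 J

T₁ = P₁V₁/(nR) = 144×54.5/(1.50×8.314) = 629 K.
Adiabatic: TV^(γ−1) = const ⇒ T₂ = 629×(0.134)^0.667 = 164 K; PV^γ = const ⇒ P₂ = 5.02 kPa.
For an ideal gas ΔU = nCvΔT with Cv = (3/2)R = 12.5 J/(mol·K).
ΔU = 1.50×12.5×(164−629) = -8700 J.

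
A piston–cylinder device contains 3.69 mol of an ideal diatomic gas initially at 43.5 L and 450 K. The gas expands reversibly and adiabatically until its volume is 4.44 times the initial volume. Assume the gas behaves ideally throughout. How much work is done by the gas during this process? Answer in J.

P₁ = nRT₁/V₁ = 3.69×8.314×450/43.5 = 317 kPa.
Adiabatic: TV^(γ−1) = const ⇒ T₂ = 450×(0.225)^0.400 = 248 K; PV^γ = const ⇒ P₂ = 39.4 kPa.
ΔU = nCvΔT = 3.69×20.8×(248−450) = -15500 J.
Q = 0 for an adiabatic process, so W = −ΔU = 15500 J.

15500 J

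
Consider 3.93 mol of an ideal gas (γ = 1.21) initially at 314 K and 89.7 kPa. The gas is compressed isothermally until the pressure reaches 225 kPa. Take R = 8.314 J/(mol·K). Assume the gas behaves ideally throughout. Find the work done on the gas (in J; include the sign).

V₁ = nRT₁/P₁ = 3.93×8.314×314/89.7 = 114 L.
Isothermal: T stays 314 K; PV = const ⇒ V₂ = 45.6 L, P₂ = 225 kPa.
W = nRT ln(V₂/V₁) = 3.93×8.314×314×ln(0.399) = -9440 J.
Work done on the gas = −W_by = 9440 J.

9440 J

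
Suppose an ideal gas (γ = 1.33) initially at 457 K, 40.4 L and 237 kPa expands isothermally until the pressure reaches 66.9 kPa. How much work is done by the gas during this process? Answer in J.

n = P₁V₁/(RT₁) = 237×40.4/(8.314×457) = 2.52 mol.
Isothermal: T stays 457 K; PV = const ⇒ V₂ = 143 L, P₂ = 66.9 kPa.
W = nRT ln(V₂/V₁) = 2.52×8.314×457×ln(3.54) = 12100 J.

12100 J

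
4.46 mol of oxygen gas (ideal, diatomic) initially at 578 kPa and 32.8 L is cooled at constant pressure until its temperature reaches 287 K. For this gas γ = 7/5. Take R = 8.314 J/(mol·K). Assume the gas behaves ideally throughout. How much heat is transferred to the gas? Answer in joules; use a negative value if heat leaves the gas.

-29100 J

T₁ = P₁V₁/(nR) = 578×32.8/(4.46×8.314) = 511 K.
Isobaric: P stays 578 kPa; V/T = const ⇒ T₂ = 287 K, V₂ = 18.4 L.
W = PΔV = 578×(18.4−32.8) kPa·L = -8320 J.
ΔU = nCvΔT = 4.46×20.8×(287−511) = -20800 J.
Q = ΔU + W = nCpΔT = -29100 J.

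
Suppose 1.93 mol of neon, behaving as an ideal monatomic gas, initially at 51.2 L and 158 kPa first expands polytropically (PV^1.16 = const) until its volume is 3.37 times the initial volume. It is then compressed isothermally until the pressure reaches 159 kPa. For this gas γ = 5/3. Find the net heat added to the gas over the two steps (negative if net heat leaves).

T₁ = P₁V₁/(nR) = 158×51.2/(1.93×8.314) = 504 K.
Step 1 — Polytropic n=1.16: T₂ = T₁(V₁/V₂)^(n−1) = 504×(0.297)^0.16 = 415 K; P₂ = P₁(V₁/V₂)^n = 38.6 kPa.
W = (P₁V₁−P₂V₂)/(n−1) = (158×51.2−38.6×173)/0.16 = 8930 J.
ΔU = nCvΔT = 1.93×12.5×(415−504) = -2140 J.
Q = ΔU + W = 6790 J.
State after step 1: P = 38.6 kPa, V = 173 L, T = 415 K.
Step 2 — Isothermal: T stays 415 K; PV = const ⇒ V₂ = 41.9 L, P₂ = 159 kPa.
ΔU = 0 (ideal gas, T constant).
W = nRT ln(V₂/V₁) = 1.93×8.314×415×ln(0.243) = -9430 J.
Q = ΔU + W = -9430 J.
Net over both steps: W = -497 J, Q = -2640 J, ΔU = -2140 J.

-2640 J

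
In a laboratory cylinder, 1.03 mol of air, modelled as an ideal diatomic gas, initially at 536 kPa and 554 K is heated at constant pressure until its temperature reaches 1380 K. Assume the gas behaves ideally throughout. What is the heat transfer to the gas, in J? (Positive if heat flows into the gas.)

24800 J

V₁ = nRT₁/P₁ = 1.03×8.314×554/536 = 8.85 L.
Isobaric: P stays 536 kPa; V/T = const ⇒ T₂ = 1380 K, V₂ = 22.0 L.
W = PΔV = 536×(22.0−8.85) kPa·L = 7070 J.
ΔU = nCvΔT = 1.03×20.8×(1380−554) = 17700 J.
Q = ΔU + W = nCpΔT = 24800 J.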